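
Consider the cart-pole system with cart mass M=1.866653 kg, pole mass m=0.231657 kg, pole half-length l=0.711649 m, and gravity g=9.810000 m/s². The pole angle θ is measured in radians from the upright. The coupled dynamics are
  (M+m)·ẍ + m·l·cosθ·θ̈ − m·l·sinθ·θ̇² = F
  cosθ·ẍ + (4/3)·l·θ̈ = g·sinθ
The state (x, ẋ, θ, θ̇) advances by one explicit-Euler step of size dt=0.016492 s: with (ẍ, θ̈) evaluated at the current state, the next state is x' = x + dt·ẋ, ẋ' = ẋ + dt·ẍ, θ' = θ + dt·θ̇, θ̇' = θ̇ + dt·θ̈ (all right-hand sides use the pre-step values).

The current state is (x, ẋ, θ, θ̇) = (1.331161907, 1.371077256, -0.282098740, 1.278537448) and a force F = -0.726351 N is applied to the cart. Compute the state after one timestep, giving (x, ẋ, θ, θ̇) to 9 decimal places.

sinθ=-0.278372044, cosθ=0.960473323
temp = (F + m·l·θ̇²·sinθ)/(M+m) = (-0.726351 + -0.075017709)/2.098310 = -0.381911495
θ̈ = (g·sinθ − cosθ·temp)/(l·(4/3 − m·cos²θ/(M+m))) = -2.697456450
ẍ = temp − m·l·θ̈·cosθ/(M+m) = -0.178356685
Euler: x'=1.331161907+0.016492·1.371077256=1.353773713, ẋ'=1.371077256+0.016492·-0.178356685=1.368135798
       θ'=-0.282098740+0.016492·1.278537448=-0.261013100, θ̇'=1.278537448+0.016492·-2.697456450=1.234050996

(1.353773713, 1.368135798, -0.261013100, 1.234050996)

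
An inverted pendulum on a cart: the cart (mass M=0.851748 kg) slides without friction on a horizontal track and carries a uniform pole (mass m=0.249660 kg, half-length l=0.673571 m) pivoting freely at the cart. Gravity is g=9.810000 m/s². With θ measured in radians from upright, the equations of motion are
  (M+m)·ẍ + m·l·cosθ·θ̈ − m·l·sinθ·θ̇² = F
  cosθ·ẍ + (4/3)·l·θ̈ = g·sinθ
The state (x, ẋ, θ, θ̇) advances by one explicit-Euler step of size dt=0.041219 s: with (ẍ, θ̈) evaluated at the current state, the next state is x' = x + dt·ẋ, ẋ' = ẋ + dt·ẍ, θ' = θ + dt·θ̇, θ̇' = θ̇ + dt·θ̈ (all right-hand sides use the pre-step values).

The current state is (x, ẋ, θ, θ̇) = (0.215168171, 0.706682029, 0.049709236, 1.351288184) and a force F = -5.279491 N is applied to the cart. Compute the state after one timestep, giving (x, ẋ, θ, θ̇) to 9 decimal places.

(0.244296898, 0.465333000, 0.105407984, 1.642062622)

sinθ=0.049688767, cosθ=0.998764750
temp = (F + m·l·θ̇²·sinθ)/(M+m) = (-5.279491 + 0.015257610)/1.101408 = -4.779548895
θ̈ = (g·sinθ − cosθ·temp)/(l·(4/3 − m·cos²θ/(M+m))) = 7.054378759
ẍ = temp − m·l·θ̈·cosθ/(M+m) = -5.855285880
Euler: x'=0.215168171+0.041219·0.706682029=0.244296898, ẋ'=0.706682029+0.041219·-5.855285880=0.465333000
       θ'=0.049709236+0.041219·1.351288184=0.105407984, θ̇'=1.351288184+0.041219·7.054378759=1.642062622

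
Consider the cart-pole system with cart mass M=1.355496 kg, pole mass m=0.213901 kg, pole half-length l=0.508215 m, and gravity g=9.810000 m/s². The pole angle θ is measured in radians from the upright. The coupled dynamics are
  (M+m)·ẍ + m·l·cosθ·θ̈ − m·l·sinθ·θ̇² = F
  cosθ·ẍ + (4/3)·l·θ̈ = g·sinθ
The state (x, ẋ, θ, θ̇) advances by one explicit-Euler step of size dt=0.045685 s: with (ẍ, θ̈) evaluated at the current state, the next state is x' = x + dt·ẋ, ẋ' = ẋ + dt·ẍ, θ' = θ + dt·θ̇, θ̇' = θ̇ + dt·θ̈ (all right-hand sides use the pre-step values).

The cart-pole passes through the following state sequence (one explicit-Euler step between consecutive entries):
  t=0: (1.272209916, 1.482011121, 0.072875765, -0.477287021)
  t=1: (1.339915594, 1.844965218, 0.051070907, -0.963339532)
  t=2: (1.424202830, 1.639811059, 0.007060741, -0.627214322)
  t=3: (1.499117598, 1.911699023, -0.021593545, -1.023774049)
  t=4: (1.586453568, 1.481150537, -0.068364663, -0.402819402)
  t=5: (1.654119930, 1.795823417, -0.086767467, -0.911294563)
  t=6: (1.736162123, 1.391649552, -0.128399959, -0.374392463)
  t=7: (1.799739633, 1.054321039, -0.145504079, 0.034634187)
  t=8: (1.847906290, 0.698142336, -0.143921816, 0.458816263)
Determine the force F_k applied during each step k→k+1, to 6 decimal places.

step 0→1:
  ẍ = (ẋ'−ẋ)/dt = (1.844965218−1.482011121)/0.045685 = 7.944710
  θ̈ = (θ̇'−θ̇)/dt = (-0.963339532−-0.477287021)/0.045685 = -10.639214
  sinθ=0.072811, cosθ=0.997346
  F = (M+m)·ẍ + m·l·cosθ·θ̈ − m·l·sinθ·θ̇² = 12.468405 + -1.153495 − 0.001803 = 11.313107
step 1→2:
  ẍ = (ẋ'−ẋ)/dt = (1.639811059−1.844965218)/0.045685 = -4.490624
  θ̈ = (θ̇'−θ̇)/dt = (-0.627214322−-0.963339532)/0.045685 = 7.357452
  sinθ=0.051049, cosθ=0.998696
  F = (M+m)·ẍ + m·l·cosθ·θ̈ − m·l·sinθ·θ̇² = -7.047572 + 0.798769 − 0.005150 = -6.253953
step 2→3:
  ẍ = (ẋ'−ẋ)/dt = (1.911699023−1.639811059)/0.045685 = 5.951362
  θ̈ = (θ̇'−θ̇)/dt = (-1.023774049−-0.627214322)/0.045685 = -8.680305
  sinθ=0.007061, cosθ=0.999975
  F = (M+m)·ẍ + m·l·cosθ·θ̈ − m·l·sinθ·θ̇² = 9.340049 + -0.943592 − 0.000302 = 8.396155
step 3→4:
  ẍ = (ẋ'−ẋ)/dt = (1.481150537−1.911699023)/0.045685 = -9.424286
  θ̈ = (θ̇'−θ̇)/dt = (-0.402819402−-1.023774049)/0.045685 = 13.592090
  sinθ=-0.021592, cosθ=0.999767
  F = (M+m)·ẍ + m·l·cosθ·θ̈ − m·l·sinθ·θ̇² = -14.790446 + 1.477220 − -0.002460 = -13.310765
step 4→5:
  ẍ = (ẋ'−ẋ)/dt = (1.795823417−1.481150537)/0.045685 = 6.887882
  θ̈ = (θ̇'−θ̇)/dt = (-0.911294563−-0.402819402)/0.045685 = -11.130024
  sinθ=-0.068311, cosθ=0.997664
  F = (M+m)·ẍ + m·l·cosθ·θ̈ − m·l·sinθ·θ̇² = 10.809821 + -1.207093 − -0.001205 = 9.603933
step 5→6:
  ẍ = (ẋ'−ẋ)/dt = (1.391649552−1.795823417)/0.045685 = -8.846971
  θ̈ = (θ̇'−θ̇)/dt = (-0.374392463−-0.911294563)/0.045685 = 11.752262
  sinθ=-0.086659, cosθ=0.996238
  F = (M+m)·ẍ + m·l·cosθ·θ̈ − m·l·sinθ·θ̇² = -13.884410 + 1.272755 − -0.007823 = -12.603831
step 6→7:
  ẍ = (ẋ'−ẋ)/dt = (1.054321039−1.391649552)/0.045685 = -7.383791
  θ̈ = (θ̇'−θ̇)/dt = (0.034634187−-0.374392463)/0.045685 = 8.953194
  sinθ=-0.128047, cosθ=0.991768
  F = (M+m)·ẍ + m·l·cosθ·θ̈ − m·l·sinθ·θ̇² = -11.588100 + 0.965269 − -0.001951 = -10.620880
step 7→8:
  ẍ = (ẋ'−ẋ)/dt = (0.698142336−1.054321039)/0.045685 = -7.796404
  θ̈ = (θ̇'−θ̇)/dt = (0.458816263−0.034634187)/0.045685 = 9.284931
  sinθ=-0.144991, cosθ=0.989433
  F = (M+m)·ẍ + m·l·cosθ·θ̈ − m·l·sinθ·θ̇² = -12.235653 + 0.998678 − -0.000019 = -11.236956

F_0 = 11.313107 N
F_1 = -6.253953 N
F_2 = 8.396155 N
F_3 = -13.310765 N
F_4 = 9.603933 N
F_5 = -12.603831 N
F_6 = -10.620880 N
F_7 = -11.236956 N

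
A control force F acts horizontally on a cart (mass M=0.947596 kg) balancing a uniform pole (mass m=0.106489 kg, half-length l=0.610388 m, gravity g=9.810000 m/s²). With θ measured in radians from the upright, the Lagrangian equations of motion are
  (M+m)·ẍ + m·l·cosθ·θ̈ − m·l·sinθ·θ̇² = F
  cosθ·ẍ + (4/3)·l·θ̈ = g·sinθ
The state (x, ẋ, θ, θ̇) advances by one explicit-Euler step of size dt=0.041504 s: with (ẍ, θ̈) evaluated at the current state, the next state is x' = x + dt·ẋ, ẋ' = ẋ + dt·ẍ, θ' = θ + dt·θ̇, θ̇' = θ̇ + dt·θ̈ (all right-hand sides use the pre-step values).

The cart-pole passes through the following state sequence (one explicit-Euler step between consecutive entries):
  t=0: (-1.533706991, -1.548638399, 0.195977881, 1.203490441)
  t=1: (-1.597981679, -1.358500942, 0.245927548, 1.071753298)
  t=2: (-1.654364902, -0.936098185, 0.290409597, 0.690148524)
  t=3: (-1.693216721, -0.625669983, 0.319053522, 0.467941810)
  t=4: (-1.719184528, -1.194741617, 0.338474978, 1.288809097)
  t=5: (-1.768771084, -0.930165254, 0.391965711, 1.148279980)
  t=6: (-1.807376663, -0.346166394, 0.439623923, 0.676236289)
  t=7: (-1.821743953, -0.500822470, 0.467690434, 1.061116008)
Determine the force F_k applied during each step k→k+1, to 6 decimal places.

step 0→1:
  ẍ = (ẋ'−ẋ)/dt = (-1.358500942−-1.548638399)/0.041504 = 4.581184
  θ̈ = (θ̇'−θ̇)/dt = (1.071753298−1.203490441)/0.041504 = -3.174083
  sinθ=0.194726, cosθ=0.980858
  F = (M+m)·ẍ + m·l·cosθ·θ̈ − m·l·sinθ·θ̇² = 4.828957 + -0.202365 − 0.018332 = 4.608260
step 1→2:
  ẍ = (ẋ'−ẋ)/dt = (-0.936098185−-1.358500942)/0.041504 = 10.177399
  θ̈ = (θ̇'−θ̇)/dt = (0.690148524−1.071753298)/0.041504 = -9.194410
  sinθ=0.243456, cosθ=0.969912
  F = (M+m)·ẍ + m·l·cosθ·θ̈ − m·l·sinθ·θ̇² = 10.727843 + -0.579651 − 0.018177 = 10.130015
step 2→3:
  ẍ = (ẋ'−ẋ)/dt = (-0.625669983−-0.936098185)/0.041504 = 7.479477
  θ̈ = (θ̇'−θ̇)/dt = (0.467941810−0.690148524)/0.041504 = -5.353863
  sinθ=0.286345, cosθ=0.958127
  F = (M+m)·ẍ + m·l·cosθ·θ̈ − m·l·sinθ·θ̇² = 7.884004 + -0.333427 − 0.008865 = 7.541712
step 3→4:
  ẍ = (ẋ'−ẋ)/dt = (-1.194741617−-0.625669983)/0.041504 = -13.711248
  θ̈ = (θ̇'−θ̇)/dt = (1.288809097−0.467941810)/0.041504 = 19.778028
  sinθ=0.313668, cosθ=0.949533
  F = (M+m)·ẍ + m·l·cosθ·θ̈ − m·l·sinθ·θ̇² = -14.452821 + 1.220685 − 0.004464 = -13.236600
step 4→5:
  ẍ = (ẋ'−ẋ)/dt = (-0.930165254−-1.194741617)/0.041504 = 6.374720
  θ̈ = (θ̇'−θ̇)/dt = (1.148279980−1.288809097)/0.041504 = -3.385917
  sinθ=0.332049, cosθ=0.943262
  F = (M+m)·ẍ + m·l·cosθ·θ̈ − m·l·sinθ·θ̇² = 6.719496 + -0.207596 − 0.035850 = 6.476050
step 5→6:
  ẍ = (ẋ'−ẋ)/dt = (-0.346166394−-0.930165254)/0.041504 = 14.070905
  θ̈ = (θ̇'−θ̇)/dt = (0.676236289−1.148279980)/0.041504 = -11.373451
  sinθ=0.382006, cosθ=0.924160
  F = (M+m)·ẍ + m·l·cosθ·θ̈ − m·l·sinθ·θ̇² = 14.831930 + -0.683204 − 0.032740 = 14.115987
step 6→7:
  ẍ = (ẋ'−ẋ)/dt = (-0.500822470−-0.346166394)/0.041504 = -3.726293
  θ̈ = (θ̇'−θ̇)/dt = (1.061116008−0.676236289)/0.041504 = 9.273316
  sinθ=0.425599, cosθ=0.904912
  F = (M+m)·ẍ + m·l·cosθ·θ̈ − m·l·sinθ·θ̇² = -3.927830 + 0.545446 − 0.012651 = -3.395034

F_0 = 4.608260 N
F_1 = 10.130015 N
F_2 = 7.541712 N
F_3 = -13.236600 N
F_4 = 6.476050 N
F_5 = 14.115987 N
F_6 = -3.395034 N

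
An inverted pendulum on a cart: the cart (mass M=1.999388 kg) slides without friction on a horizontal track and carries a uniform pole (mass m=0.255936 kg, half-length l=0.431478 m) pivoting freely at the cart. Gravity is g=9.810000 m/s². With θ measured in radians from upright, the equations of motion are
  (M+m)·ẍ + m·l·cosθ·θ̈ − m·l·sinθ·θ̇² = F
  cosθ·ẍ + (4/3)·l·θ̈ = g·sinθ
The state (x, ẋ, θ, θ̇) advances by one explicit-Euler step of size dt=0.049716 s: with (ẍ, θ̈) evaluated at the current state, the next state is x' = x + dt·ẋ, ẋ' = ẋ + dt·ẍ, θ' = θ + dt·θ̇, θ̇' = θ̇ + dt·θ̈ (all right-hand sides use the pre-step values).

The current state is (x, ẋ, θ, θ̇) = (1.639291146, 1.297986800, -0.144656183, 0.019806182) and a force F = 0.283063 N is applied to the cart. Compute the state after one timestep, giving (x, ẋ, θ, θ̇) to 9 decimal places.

(1.703821858, 1.311253325, -0.143671499, -0.125218031)

sinθ=-0.144152212, cosθ=0.989555526
temp = (F + m·l·θ̇²·sinθ)/(M+m) = (0.283063 + -0.000006245)/2.255324 = 0.125506027
θ̈ = (g·sinθ − cosθ·temp)/(l·(4/3 − m·cos²θ/(M+m))) = -2.917053120
ẍ = temp − m·l·θ̈·cosθ/(M+m) = 0.266846194
Euler: x'=1.639291146+0.049716·1.297986800=1.703821858, ẋ'=1.297986800+0.049716·0.266846194=1.311253325
       θ'=-0.144656183+0.049716·0.019806182=-0.143671499, θ̇'=0.019806182+0.049716·-2.917053120=-0.125218031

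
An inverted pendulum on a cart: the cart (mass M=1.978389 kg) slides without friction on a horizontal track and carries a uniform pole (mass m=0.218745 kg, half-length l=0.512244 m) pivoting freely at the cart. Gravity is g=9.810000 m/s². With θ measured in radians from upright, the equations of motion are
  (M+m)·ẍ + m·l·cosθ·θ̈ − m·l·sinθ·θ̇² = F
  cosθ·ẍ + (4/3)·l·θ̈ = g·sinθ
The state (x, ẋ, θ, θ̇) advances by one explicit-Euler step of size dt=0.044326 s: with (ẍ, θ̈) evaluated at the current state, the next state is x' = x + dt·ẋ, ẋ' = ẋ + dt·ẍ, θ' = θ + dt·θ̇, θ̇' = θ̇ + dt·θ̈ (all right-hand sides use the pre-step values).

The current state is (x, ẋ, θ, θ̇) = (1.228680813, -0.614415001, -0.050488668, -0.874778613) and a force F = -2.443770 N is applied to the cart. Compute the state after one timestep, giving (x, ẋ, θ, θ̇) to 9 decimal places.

sinθ=-0.050467221, cosθ=0.998725718
temp = (F + m·l·θ̇²·sinθ)/(M+m) = (-2.443770 + -0.004327337)/2.197134 = -1.114223046
θ̈ = (g·sinθ − cosθ·temp)/(l·(4/3 − m·cos²θ/(M+m))) = 0.977214115
ẍ = temp − m·l·θ̈·cosθ/(M+m) = -1.163996116
Euler: x'=1.228680813+0.044326·-0.614415001=1.201446254, ẋ'=-0.614415001+0.044326·-1.163996116=-0.666010293
       θ'=-0.050488668+0.044326·-0.874778613=-0.089264105, θ̇'=-0.874778613+0.044326·0.977214115=-0.831462620

(1.201446254, -0.666010293, -0.089264105, -0.831462620)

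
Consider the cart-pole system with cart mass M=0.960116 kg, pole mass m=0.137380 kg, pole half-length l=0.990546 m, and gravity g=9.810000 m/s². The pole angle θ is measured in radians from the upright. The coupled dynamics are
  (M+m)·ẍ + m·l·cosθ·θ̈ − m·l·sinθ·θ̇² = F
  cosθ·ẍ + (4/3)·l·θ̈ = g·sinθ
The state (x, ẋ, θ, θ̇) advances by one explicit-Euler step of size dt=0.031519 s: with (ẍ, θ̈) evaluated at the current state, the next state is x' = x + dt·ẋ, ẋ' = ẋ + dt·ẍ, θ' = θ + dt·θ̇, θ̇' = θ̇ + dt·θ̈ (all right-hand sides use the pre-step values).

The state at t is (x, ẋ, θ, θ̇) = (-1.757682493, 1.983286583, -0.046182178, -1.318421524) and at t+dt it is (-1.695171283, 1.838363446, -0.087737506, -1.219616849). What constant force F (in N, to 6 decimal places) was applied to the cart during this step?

ẍ = (ẋ'−ẋ)/dt = (1.838363446−1.983286583)/0.031519 = -4.597961
θ̈ = (θ̇'−θ̇)/dt = (-1.219616849−-1.318421524)/0.031519 = 3.134766
sinθ=-0.046166, cosθ=0.998934
F = (M+m)·ẍ + m·l·cosθ·θ̈ − m·l·sinθ·θ̇² = -5.046244 + 0.426128 − -0.010920 = -4.609196

F = -4.609196 N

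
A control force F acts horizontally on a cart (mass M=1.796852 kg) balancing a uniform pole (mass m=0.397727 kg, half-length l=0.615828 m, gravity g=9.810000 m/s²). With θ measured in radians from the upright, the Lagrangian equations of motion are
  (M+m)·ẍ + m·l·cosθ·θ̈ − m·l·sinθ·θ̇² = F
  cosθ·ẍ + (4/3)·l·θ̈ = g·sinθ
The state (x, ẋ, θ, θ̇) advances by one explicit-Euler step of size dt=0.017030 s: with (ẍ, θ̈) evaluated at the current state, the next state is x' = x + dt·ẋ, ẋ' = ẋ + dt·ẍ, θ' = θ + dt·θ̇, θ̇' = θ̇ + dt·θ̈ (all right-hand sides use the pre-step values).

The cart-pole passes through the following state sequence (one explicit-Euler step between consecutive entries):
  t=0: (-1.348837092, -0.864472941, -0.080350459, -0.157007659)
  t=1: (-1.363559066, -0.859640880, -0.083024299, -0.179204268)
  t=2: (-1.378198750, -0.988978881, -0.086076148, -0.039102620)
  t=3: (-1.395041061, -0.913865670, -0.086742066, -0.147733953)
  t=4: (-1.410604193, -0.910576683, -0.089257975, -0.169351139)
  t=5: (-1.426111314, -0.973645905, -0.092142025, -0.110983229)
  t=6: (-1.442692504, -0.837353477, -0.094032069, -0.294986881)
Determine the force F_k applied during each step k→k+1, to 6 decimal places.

F_0 = 0.304961 N
F_1 = -14.658500 N
F_2 = 8.122942 N
F_3 = 0.114563 N
F_4 = -7.290693 N
F_5 = 14.928487 N

step 0→1:
  ẍ = (ẋ'−ẋ)/dt = (-0.859640880−-0.864472941)/0.017030 = 0.283738
  θ̈ = (θ̇'−θ̇)/dt = (-0.179204268−-0.157007659)/0.017030 = -1.303383
  sinθ=-0.080264, cosθ=0.996774
  F = (M+m)·ẍ + m·l·cosθ·θ̈ − m·l·sinθ·θ̇² = 0.622686 + -0.318209 − -0.000485 = 0.304961
step 1→2:
  ẍ = (ẋ'−ẋ)/dt = (-0.988978881−-0.859640880)/0.017030 = -7.594715
  θ̈ = (θ̇'−θ̇)/dt = (-0.039102620−-0.179204268)/0.017030 = 8.226756
  sinθ=-0.082929, cosθ=0.996555
  F = (M+m)·ẍ + m·l·cosθ·θ̈ − m·l·sinθ·θ̇² = -16.667203 + 2.008050 − -0.000652 = -14.658500
step 2→3:
  ẍ = (ẋ'−ẋ)/dt = (-0.913865670−-0.988978881)/0.017030 = 4.410641
  θ̈ = (θ̇'−θ̇)/dt = (-0.147733953−-0.039102620)/0.017030 = -6.378822
  sinθ=-0.085970, cosθ=0.996298
  F = (M+m)·ẍ + m·l·cosθ·θ̈ − m·l·sinθ·θ̇² = 9.679499 + -1.556590 − -0.000032 = 8.122942
step 3→4:
  ẍ = (ẋ'−ẋ)/dt = (-0.910576683−-0.913865670)/0.017030 = 0.193129
  θ̈ = (θ̇'−θ̇)/dt = (-0.169351139−-0.147733953)/0.017030 = -1.269359
  sinθ=-0.086633, cosθ=0.996240
  F = (M+m)·ẍ + m·l·cosθ·θ̈ − m·l·sinθ·θ̇² = 0.423837 + -0.309737 − -0.000463 = 0.114563
step 4→5:
  ẍ = (ẋ'−ẋ)/dt = (-0.973645905−-0.910576683)/0.017030 = -3.703419
  θ̈ = (θ̇'−θ̇)/dt = (-0.110983229−-0.169351139)/0.017030 = 3.427358
  sinθ=-0.089140, cosθ=0.996019
  F = (M+m)·ẍ + m·l·cosθ·θ̈ − m·l·sinθ·θ̇² = -8.127445 + 0.836126 − -0.000626 = -7.290693
step 5→6:
  ẍ = (ẋ'−ẋ)/dt = (-0.837353477−-0.973645905)/0.017030 = 8.003079
  θ̈ = (θ̇'−θ̇)/dt = (-0.294986881−-0.110983229)/0.017030 = -10.804677
  sinθ=-0.092012, cosθ=0.995758
  F = (M+m)·ẍ + m·l·cosθ·θ̈ − m·l·sinθ·θ̇² = 17.563388 + -2.635179 − -0.000278 = 14.928487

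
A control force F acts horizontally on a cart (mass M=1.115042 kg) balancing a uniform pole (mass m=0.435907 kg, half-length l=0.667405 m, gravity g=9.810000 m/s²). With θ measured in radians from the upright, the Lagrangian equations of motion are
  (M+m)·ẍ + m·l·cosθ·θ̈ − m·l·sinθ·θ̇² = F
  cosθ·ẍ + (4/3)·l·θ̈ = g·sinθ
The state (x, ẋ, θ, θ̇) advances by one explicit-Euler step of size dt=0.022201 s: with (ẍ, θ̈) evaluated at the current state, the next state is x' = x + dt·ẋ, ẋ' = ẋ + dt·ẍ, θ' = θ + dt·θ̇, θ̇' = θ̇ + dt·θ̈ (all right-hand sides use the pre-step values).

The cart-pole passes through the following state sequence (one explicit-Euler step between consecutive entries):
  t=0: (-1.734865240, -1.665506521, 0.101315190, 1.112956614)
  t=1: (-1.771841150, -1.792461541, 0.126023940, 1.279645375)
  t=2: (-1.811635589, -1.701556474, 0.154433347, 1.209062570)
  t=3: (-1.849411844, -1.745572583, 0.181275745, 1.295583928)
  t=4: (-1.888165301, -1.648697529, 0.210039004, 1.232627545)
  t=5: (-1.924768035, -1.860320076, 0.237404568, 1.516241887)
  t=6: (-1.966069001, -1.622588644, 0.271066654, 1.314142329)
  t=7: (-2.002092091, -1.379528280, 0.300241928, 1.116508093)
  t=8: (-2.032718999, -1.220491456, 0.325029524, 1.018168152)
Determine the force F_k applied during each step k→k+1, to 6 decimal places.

F_0 = -6.732329 N
F_1 = 5.373101 N
F_2 = -2.020057 N
F_3 = 5.868121 N
F_4 = -11.241128 N
F_5 = 13.876410 N
F_6 = 14.350254 N
F_7 = 9.771943 N

step 0→1:
  ẍ = (ẋ'−ẋ)/dt = (-1.792461541−-1.665506521)/0.022201 = -5.718437
  θ̈ = (θ̇'−θ̇)/dt = (1.279645375−1.112956614)/0.022201 = 7.508165
  sinθ=0.101142, cosθ=0.994872
  F = (M+m)·ẍ + m·l·cosθ·θ̈ − m·l·sinθ·θ̇² = -8.869004 + 2.173123 − 0.036448 = -6.732329
step 1→2:
  ẍ = (ẋ'−ẋ)/dt = (-1.701556474−-1.792461541)/0.022201 = 4.094638
  θ̈ = (θ̇'−θ̇)/dt = (1.209062570−1.279645375)/0.022201 = -3.179262
  sinθ=0.125691, cosθ=0.992069
  F = (M+m)·ẍ + m·l·cosθ·θ̈ − m·l·sinθ·θ̇² = 6.350575 + -0.917597 − 0.059878 = 5.373101
step 2→3:
  ẍ = (ẋ'−ẋ)/dt = (-1.745572583−-1.701556474)/0.022201 = -1.982618
  θ̈ = (θ̇'−θ̇)/dt = (1.295583928−1.209062570)/0.022201 = 3.897183
  sinθ=0.153820, cosθ=0.988099
  F = (M+m)·ẍ + m·l·cosθ·θ̈ − m·l·sinθ·θ̇² = -3.074940 + 1.120300 − 0.065418 = -2.020057
step 3→4:
  ẍ = (ẋ'−ẋ)/dt = (-1.648697529−-1.745572583)/0.022201 = 4.363545
  θ̈ = (θ̇'−θ̇)/dt = (1.232627545−1.295583928)/0.022201 = -2.835745
  sinθ=0.180285, cosθ=0.983614
  F = (M+m)·ẍ + m·l·cosθ·θ̈ − m·l·sinθ·θ̇² = 6.767635 + -0.811476 − 0.088039 = 5.868121
step 4→5:
  ẍ = (ẋ'−ẋ)/dt = (-1.860320076−-1.648697529)/0.022201 = -9.532118
  θ̈ = (θ̇'−θ̇)/dt = (1.516241887−1.232627545)/0.022201 = 12.774845
  sinθ=0.208498, cosθ=0.978023
  F = (M+m)·ẍ + m·l·cosθ·θ̈ − m·l·sinθ·θ̇² = -14.783829 + 3.634862 − 0.092161 = -11.241128
step 5→6:
  ẍ = (ẋ'−ẋ)/dt = (-1.622588644−-1.860320076)/0.022201 = 10.708141
  θ̈ = (θ̇'−θ̇)/dt = (1.314142329−1.516241887)/0.022201 = -9.103174
  sinθ=0.235181, cosθ=0.971952
  F = (M+m)·ẍ + m·l·cosθ·θ̈ − m·l·sinθ·θ̇² = 16.607780 + -2.574073 − 0.157298 = 13.876410
step 6→7:
  ẍ = (ẋ'−ẋ)/dt = (-1.379528280−-1.622588644)/0.022201 = 10.948172
  θ̈ = (θ̇'−θ̇)/dt = (1.116508093−1.314142329)/0.022201 = -8.902042
  sinθ=0.267759, cosθ=0.963486
  F = (M+m)·ẍ + m·l·cosθ·θ̈ − m·l·sinθ·θ̇² = 16.980056 + -2.495274 − 0.134528 = 14.350254
step 7→8:
  ẍ = (ẋ'−ẋ)/dt = (-1.220491456−-1.379528280)/0.022201 = 7.163498
  θ̈ = (θ̇'−θ̇)/dt = (1.018168152−1.116508093)/0.022201 = -4.429528
  sinθ=0.295751, cosθ=0.955265
  F = (M+m)·ẍ + m·l·cosθ·θ̈ − m·l·sinθ·θ̇² = 11.110220 + -1.231018 − 0.107259 = 9.771943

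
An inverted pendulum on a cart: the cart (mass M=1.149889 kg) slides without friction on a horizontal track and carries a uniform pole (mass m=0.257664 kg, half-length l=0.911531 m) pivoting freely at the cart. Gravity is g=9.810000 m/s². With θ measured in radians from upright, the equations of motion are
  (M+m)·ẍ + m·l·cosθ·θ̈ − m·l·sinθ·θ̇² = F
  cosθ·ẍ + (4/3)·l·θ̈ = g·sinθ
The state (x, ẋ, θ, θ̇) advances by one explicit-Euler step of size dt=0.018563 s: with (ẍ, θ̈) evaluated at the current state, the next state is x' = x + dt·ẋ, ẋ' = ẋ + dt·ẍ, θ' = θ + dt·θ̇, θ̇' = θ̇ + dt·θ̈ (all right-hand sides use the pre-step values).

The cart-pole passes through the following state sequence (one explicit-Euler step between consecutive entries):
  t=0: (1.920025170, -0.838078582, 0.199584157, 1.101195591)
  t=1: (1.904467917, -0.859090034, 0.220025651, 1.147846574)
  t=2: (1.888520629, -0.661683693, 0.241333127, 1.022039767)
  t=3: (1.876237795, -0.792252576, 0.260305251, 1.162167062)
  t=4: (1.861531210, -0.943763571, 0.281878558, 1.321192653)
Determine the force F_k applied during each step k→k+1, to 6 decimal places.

step 0→1:
  ẍ = (ẋ'−ẋ)/dt = (-0.859090034−-0.838078582)/0.018563 = -1.131900
  θ̈ = (θ̇'−θ̇)/dt = (1.147846574−1.101195591)/0.018563 = 2.513117
  sinθ=0.198262, cosθ=0.980149
  F = (M+m)·ẍ + m·l·cosθ·θ̈ − m·l·sinθ·θ̇² = -1.593209 + 0.578535 − 0.056467 = -1.071140
step 1→2:
  ẍ = (ẋ'−ẋ)/dt = (-0.661683693−-0.859090034)/0.018563 = 10.634399
  θ̈ = (θ̇'−θ̇)/dt = (1.022039767−1.147846574)/0.018563 = -6.777289
  sinθ=0.218255, cosθ=0.975892
  F = (M+m)·ẍ + m·l·cosθ·θ̈ − m·l·sinθ·θ̇² = 14.968480 + -1.553398 − 0.067539 = 13.347542
step 2→3:
  ẍ = (ẋ'−ẋ)/dt = (-0.792252576−-0.661683693)/0.018563 = -7.033824
  θ̈ = (θ̇'−θ̇)/dt = (1.162167062−1.022039767)/0.018563 = 7.548742
  sinθ=0.238997, cosθ=0.971020
  F = (M+m)·ẍ + m·l·cosθ·θ̈ − m·l·sinθ·θ̇² = -9.900481 + 1.721583 − 0.058635 = -8.237532
step 3→4:
  ẍ = (ẋ'−ẋ)/dt = (-0.943763571−-0.792252576)/0.018563 = -8.161989
  θ̈ = (θ̇'−θ̇)/dt = (1.321192653−1.162167062)/0.018563 = 8.566804
  sinθ=0.257376, cosθ=0.966311
  F = (M+m)·ẍ + m·l·cosθ·θ̈ − m·l·sinθ·θ̇² = -11.488432 + 1.944291 − 0.081645 = -9.625786

F_0 = -1.071140 N
F_1 = 13.347542 N
F_2 = -8.237532 N
F_3 = -9.625786 N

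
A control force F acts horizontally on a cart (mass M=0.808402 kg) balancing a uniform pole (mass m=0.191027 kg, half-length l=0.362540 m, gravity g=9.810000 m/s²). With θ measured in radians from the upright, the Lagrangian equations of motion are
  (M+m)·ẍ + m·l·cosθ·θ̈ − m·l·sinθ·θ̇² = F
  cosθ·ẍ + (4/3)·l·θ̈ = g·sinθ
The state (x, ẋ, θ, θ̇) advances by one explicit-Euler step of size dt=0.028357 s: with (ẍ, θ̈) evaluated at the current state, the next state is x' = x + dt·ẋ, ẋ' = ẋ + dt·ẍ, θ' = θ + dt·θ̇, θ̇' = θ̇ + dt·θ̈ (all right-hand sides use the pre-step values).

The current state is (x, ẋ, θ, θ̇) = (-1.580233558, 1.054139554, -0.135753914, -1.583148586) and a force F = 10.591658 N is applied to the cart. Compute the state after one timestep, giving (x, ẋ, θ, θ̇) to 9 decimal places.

sinθ=-0.135337327, cosθ=0.990799580
temp = (F + m·l·θ̇²·sinθ)/(M+m) = (10.591658 + -0.023491548)/0.999429 = 10.574204323
θ̈ = (g·sinθ − cosθ·temp)/(l·(4/3 − m·cos²θ/(M+m))) = -28.420014201
ẍ = temp − m·l·θ̈·cosθ/(M+m) = 12.525436024
Euler: x'=-1.580233558+0.028357·1.054139554=-1.550341323, ẋ'=1.054139554+0.028357·12.525436024=1.409323343
       θ'=-0.135753914+0.028357·-1.583148586=-0.180647258, θ̇'=-1.583148586+0.028357·-28.420014201=-2.389054929

(-1.550341323, 1.409323343, -0.180647258, -2.389054929)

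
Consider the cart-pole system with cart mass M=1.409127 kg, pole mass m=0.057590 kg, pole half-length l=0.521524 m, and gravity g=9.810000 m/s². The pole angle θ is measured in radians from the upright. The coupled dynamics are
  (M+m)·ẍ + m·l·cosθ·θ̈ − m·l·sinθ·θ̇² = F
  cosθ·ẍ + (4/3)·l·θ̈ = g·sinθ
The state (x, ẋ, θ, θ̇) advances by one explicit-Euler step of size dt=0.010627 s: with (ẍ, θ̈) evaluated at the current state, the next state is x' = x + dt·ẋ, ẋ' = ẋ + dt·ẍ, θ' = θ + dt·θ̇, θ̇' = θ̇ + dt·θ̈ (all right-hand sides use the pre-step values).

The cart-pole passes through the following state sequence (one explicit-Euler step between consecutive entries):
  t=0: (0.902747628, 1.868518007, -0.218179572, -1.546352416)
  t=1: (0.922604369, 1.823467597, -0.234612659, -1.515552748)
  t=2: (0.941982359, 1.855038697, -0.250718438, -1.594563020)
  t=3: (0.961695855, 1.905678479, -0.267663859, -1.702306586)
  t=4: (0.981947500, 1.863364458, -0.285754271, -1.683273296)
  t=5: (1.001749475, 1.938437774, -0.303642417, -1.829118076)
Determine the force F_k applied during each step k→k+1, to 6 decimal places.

F_0 = -6.117237 N
F_1 = 4.156231 N
F_2 = 6.713157 N
F_3 = -5.765199 N
F_4 = 9.989976 N

step 0→1:
  ẍ = (ẋ'−ẋ)/dt = (1.823467597−1.868518007)/0.010627 = -4.239241
  θ̈ = (θ̇'−θ̇)/dt = (-1.515552748−-1.546352416)/0.010627 = 2.898247
  sinθ=-0.216453, cosθ=0.976293
  F = (M+m)·ẍ + m·l·cosθ·θ̈ − m·l·sinθ·θ̇² = -6.217766 + 0.084984 − -0.015545 = -6.117237
step 1→2:
  ẍ = (ẋ'−ẋ)/dt = (1.855038697−1.823467597)/0.010627 = 2.970838
  θ̈ = (θ̇'−θ̇)/dt = (-1.594563020−-1.515552748)/0.010627 = -7.434861
  sinθ=-0.232466, cosθ=0.972604
  F = (M+m)·ẍ + m·l·cosθ·θ̈ − m·l·sinθ·θ̇² = 4.357379 + -0.217185 − -0.016037 = 4.156231
step 2→3:
  ẍ = (ẋ'−ẋ)/dt = (1.905678479−1.855038697)/0.010627 = 4.765200
  θ̈ = (θ̇'−θ̇)/dt = (-1.702306586−-1.594563020)/0.010627 = -10.138662
  sinθ=-0.248100, cosθ=0.968734
  F = (M+m)·ẍ + m·l·cosθ·θ̈ − m·l·sinθ·θ̇² = 6.989200 + -0.294990 − -0.018947 = 6.713157
step 3→4:
  ẍ = (ẋ'−ẋ)/dt = (1.863364458−1.905678479)/0.010627 = -3.981747
  θ̈ = (θ̇'−θ̇)/dt = (-1.683273296−-1.702306586)/0.010627 = 1.791031
  sinθ=-0.264479, cosθ=0.964391
  F = (M+m)·ẍ + m·l·cosθ·θ̈ − m·l·sinθ·θ̇² = -5.840095 + 0.051877 − -0.023019 = -5.765199
step 4→5:
  ẍ = (ẋ'−ẋ)/dt = (1.938437774−1.863364458)/0.010627 = 7.064394
  θ̈ = (θ̇'−θ̇)/dt = (-1.829118076−-1.683273296)/0.010627 = -13.723984
  sinθ=-0.281881, cosθ=0.959449
  F = (M+m)·ẍ + m·l·cosθ·θ̈ − m·l·sinθ·θ̇² = 10.361467 + -0.395479 − -0.023988 = 9.989976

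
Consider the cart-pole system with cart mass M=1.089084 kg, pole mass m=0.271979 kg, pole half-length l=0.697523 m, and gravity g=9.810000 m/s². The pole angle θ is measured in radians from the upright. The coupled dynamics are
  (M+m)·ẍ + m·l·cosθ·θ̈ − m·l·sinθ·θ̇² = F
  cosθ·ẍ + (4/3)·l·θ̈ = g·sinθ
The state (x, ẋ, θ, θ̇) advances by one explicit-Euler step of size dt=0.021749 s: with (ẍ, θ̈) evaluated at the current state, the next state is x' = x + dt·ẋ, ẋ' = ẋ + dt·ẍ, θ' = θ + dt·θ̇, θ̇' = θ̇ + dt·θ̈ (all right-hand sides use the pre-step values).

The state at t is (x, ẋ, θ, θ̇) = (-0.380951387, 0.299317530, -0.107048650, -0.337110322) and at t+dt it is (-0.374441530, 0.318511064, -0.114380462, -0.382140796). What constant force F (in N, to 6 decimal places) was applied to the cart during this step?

F = 0.812902 N

ẍ = (ẋ'−ẋ)/dt = (0.318511064−0.299317530)/0.021749 = 0.882502
θ̈ = (θ̇'−θ̇)/dt = (-0.382140796−-0.337110322)/0.021749 = -2.070462
sinθ=-0.106844, cosθ=0.994276
F = (M+m)·ẍ + m·l·cosθ·θ̈ − m·l·sinθ·θ̇² = 1.201141 + -0.390542 − -0.002304 = 0.812902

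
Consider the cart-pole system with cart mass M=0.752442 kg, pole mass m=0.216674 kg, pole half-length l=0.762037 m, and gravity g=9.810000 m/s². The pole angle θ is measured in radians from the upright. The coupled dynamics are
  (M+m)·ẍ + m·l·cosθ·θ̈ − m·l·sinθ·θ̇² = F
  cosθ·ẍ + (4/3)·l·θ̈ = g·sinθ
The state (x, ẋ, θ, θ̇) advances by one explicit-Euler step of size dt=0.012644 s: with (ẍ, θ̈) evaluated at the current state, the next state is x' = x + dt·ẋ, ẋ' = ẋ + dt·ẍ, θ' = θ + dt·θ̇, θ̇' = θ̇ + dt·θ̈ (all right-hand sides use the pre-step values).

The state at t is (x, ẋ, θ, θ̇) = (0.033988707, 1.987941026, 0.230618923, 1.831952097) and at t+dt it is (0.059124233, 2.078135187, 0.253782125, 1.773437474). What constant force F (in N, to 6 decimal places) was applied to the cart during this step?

ẍ = (ẋ'−ẋ)/dt = (2.078135187−1.987941026)/0.012644 = 7.133357
θ̈ = (θ̇'−θ̇)/dt = (1.773437474−1.831952097)/0.012644 = -4.627857
sinθ=0.228580, cosθ=0.973525
F = (M+m)·ẍ + m·l·cosθ·θ̈ − m·l·sinθ·θ̇² = 6.913050 + -0.743892 − 0.126663 = 6.042495

F = 6.042495 N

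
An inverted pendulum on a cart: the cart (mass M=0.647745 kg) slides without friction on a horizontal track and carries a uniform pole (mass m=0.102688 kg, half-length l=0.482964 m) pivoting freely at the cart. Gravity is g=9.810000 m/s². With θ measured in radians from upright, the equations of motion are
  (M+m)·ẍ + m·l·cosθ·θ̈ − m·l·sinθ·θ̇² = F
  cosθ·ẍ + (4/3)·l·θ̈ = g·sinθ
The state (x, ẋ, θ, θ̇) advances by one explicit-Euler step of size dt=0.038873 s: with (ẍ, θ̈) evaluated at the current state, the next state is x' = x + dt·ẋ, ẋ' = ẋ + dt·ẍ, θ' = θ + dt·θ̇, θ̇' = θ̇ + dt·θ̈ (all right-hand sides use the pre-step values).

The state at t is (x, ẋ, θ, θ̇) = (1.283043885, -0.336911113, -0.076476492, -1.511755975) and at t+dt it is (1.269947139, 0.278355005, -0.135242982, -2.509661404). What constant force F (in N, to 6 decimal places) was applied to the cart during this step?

F = 10.616792 N

ẍ = (ẋ'−ẋ)/dt = (0.278355005−-0.336911113)/0.038873 = 15.827595
θ̈ = (θ̇'−θ̇)/dt = (-2.509661404−-1.511755975)/0.038873 = -25.670914
sinθ=-0.076402, cosθ=0.997077
F = (M+m)·ẍ + m·l·cosθ·θ̈ − m·l·sinθ·θ̇² = 11.877550 + -1.269418 − -0.008660 = 10.616792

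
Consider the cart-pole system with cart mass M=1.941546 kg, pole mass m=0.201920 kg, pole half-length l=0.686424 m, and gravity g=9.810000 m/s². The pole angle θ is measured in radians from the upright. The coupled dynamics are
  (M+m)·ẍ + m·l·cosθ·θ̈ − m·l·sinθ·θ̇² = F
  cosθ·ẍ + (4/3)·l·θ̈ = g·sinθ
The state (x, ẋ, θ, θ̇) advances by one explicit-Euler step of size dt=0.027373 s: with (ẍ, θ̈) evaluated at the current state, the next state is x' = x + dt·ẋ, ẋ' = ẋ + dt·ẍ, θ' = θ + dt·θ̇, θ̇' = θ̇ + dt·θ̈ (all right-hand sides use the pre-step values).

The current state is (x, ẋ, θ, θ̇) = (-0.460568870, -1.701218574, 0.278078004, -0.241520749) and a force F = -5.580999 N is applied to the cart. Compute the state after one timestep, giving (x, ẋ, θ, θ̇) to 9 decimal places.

sinθ=0.274507995, cosθ=0.961584817
temp = (F + m·l·θ̇²·sinθ)/(M+m) = (-5.580999 + 0.002219401)/2.143466 = -2.602690968
θ̈ = (g·sinθ − cosθ·temp)/(l·(4/3 − m·cos²θ/(M+m))) = 6.073624027
ẍ = temp − m·l·θ̈·cosθ/(M+m) = -2.980342022
Euler: x'=-0.460568870+0.027373·-1.701218574=-0.507136326, ẋ'=-1.701218574+0.027373·-2.980342022=-1.782799476
       θ'=0.278078004+0.027373·-0.241520749=0.271466857, θ̇'=-0.241520749+0.027373·6.073624027=-0.075267439

(-0.507136326, -1.782799476, 0.271466857, -0.075267439)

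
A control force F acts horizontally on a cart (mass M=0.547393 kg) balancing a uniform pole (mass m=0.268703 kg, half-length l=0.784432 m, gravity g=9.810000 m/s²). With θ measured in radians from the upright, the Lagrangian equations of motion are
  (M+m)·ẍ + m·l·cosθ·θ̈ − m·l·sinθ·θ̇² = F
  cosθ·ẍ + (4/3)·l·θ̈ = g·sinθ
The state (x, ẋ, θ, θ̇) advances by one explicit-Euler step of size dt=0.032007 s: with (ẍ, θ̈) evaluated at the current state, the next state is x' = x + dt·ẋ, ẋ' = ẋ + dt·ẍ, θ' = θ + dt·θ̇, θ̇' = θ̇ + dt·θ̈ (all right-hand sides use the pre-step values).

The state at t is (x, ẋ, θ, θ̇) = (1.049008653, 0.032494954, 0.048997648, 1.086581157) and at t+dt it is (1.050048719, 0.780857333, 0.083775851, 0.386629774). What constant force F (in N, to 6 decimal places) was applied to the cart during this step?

ẍ = (ẋ'−ẋ)/dt = (0.780857333−0.032494954)/0.032007 = 23.381210
θ̈ = (θ̇'−θ̇)/dt = (0.386629774−1.086581157)/0.032007 = -21.868697
sinθ=0.048978, cosθ=0.998800
F = (M+m)·ẍ + m·l·cosθ·θ̈ − m·l·sinθ·θ̇² = 19.081312 + -4.603935 − 0.012189 = 14.465188

F = 14.465188 N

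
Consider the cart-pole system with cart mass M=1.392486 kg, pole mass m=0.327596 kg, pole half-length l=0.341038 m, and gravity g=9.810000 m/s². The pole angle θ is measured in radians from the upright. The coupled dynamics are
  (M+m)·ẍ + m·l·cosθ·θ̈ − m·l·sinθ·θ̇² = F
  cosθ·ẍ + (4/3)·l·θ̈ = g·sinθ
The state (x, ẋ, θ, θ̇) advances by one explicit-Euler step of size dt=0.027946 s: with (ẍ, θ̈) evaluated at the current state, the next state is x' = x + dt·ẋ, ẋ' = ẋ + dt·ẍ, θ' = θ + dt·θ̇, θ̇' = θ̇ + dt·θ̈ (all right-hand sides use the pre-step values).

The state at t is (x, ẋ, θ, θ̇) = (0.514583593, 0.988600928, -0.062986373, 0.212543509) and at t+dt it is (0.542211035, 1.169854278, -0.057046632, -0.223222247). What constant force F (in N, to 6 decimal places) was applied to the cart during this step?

ẍ = (ẋ'−ẋ)/dt = (1.169854278−0.988600928)/0.027946 = 6.485842
θ̈ = (θ̇'−θ̇)/dt = (-0.223222247−0.212543509)/0.027946 = -15.593135
sinθ=-0.062945, cosθ=0.998017
F = (M+m)·ẍ + m·l·cosθ·θ̈ − m·l·sinθ·θ̇² = 11.156181 + -1.738652 − -0.000318 = 9.417846

F = 9.417846 N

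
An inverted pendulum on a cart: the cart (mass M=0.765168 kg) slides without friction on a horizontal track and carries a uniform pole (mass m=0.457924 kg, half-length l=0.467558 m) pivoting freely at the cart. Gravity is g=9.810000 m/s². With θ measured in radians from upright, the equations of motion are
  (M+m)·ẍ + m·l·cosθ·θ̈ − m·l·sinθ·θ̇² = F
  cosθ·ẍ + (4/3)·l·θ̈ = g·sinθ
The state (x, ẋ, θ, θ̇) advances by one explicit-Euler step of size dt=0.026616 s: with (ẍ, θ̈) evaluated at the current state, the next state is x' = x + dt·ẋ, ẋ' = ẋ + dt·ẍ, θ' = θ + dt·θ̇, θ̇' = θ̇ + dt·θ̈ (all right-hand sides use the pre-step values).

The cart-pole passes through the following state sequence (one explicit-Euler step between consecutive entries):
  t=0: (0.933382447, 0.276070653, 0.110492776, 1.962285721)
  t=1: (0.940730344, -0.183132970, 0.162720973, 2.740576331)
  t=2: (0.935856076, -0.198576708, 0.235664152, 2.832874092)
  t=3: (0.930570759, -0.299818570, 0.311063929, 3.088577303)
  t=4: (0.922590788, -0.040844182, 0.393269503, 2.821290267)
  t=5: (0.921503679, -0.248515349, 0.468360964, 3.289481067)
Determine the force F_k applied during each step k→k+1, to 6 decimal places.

step 0→1:
  ẍ = (ẋ'−ẋ)/dt = (-0.183132970−0.276070653)/0.026616 = -17.252916
  θ̈ = (θ̇'−θ̇)/dt = (2.740576331−1.962285721)/0.026616 = 29.241457
  sinθ=0.110268, cosθ=0.993902
  F = (M+m)·ẍ + m·l·cosθ·θ̈ − m·l·sinθ·θ̇² = -21.101904 + 6.222593 − 0.090908 = -14.970219
step 1→2:
  ẍ = (ẋ'−ẋ)/dt = (-0.198576708−-0.183132970)/0.026616 = -0.580243
  θ̈ = (θ̇'−θ̇)/dt = (2.832874092−2.740576331)/0.026616 = 3.467755
  sinθ=0.162004, cosθ=0.986790
  F = (M+m)·ẍ + m·l·cosθ·θ̈ − m·l·sinθ·θ̇² = -0.709690 + 0.732659 − 0.260518 = -0.237549
step 2→3:
  ẍ = (ẋ'−ẋ)/dt = (-0.299818570−-0.198576708)/0.026616 = -3.803797
  θ̈ = (θ̇'−θ̇)/dt = (3.088577303−2.832874092)/0.026616 = 9.607124
  sinθ=0.233489, cosθ=0.972359
  F = (M+m)·ẍ + m·l·cosθ·θ̈ − m·l·sinθ·θ̇² = -4.652394 + 2.000088 − 0.401189 = -3.053495
step 3→4:
  ẍ = (ẋ'−ẋ)/dt = (-0.040844182−-0.299818570)/0.026616 = 9.730027
  θ̈ = (θ̇'−θ̇)/dt = (2.821290267−3.088577303)/0.026616 = -10.042344
  sinθ=0.306072, cosθ=0.952008
  F = (M+m)·ẍ + m·l·cosθ·θ̈ − m·l·sinθ·θ̇² = 11.900718 + -2.046939 − 0.625128 = 9.228651
step 4→5:
  ẍ = (ẋ'−ẋ)/dt = (-0.248515349−-0.040844182)/0.026616 = -7.802493
  θ̈ = (θ̇'−θ̇)/dt = (3.289481067−2.821290267)/0.026616 = 17.590577
  sinθ=0.383210, cosθ=0.923661
  F = (M+m)·ẍ + m·l·cosθ·θ̈ − m·l·sinθ·θ̇² = -9.543167 + 3.478737 − 0.653073 = -6.717503

F_0 = -14.970219 N
F_1 = -0.237549 N
F_2 = -3.053495 N
F_3 = 9.228651 N
F_4 = -6.717503 N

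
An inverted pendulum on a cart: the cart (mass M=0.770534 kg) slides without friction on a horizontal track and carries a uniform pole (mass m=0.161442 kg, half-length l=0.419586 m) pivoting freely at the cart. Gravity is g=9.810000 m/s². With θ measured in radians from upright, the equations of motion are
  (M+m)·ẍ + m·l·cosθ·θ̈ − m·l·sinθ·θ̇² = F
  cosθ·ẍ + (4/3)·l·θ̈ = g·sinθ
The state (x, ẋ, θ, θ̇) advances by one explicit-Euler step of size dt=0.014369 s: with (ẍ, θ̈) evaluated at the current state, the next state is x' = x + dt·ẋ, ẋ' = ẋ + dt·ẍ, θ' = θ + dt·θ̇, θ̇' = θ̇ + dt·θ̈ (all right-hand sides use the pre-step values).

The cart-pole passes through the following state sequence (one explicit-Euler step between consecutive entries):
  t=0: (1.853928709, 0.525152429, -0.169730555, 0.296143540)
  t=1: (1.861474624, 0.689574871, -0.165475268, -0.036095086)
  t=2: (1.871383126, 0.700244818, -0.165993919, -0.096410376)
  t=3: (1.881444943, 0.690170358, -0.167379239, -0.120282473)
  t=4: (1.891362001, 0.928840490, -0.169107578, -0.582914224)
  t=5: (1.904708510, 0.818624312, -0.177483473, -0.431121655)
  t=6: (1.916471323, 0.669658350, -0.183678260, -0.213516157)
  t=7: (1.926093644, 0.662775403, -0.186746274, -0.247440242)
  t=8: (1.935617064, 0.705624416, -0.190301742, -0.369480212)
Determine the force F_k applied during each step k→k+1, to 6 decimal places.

F_0 = 9.121730 N
F_1 = 0.411613 N
F_2 = -0.764319 N
F_3 = 13.329878 N
F_4 = -6.439390 N
F_5 = -8.650009 N
F_6 = -0.603101 N
F_7 = 2.214643 N

step 0→1:
  ẍ = (ẋ'−ẋ)/dt = (0.689574871−0.525152429)/0.014369 = 11.442859
  θ̈ = (θ̇'−θ̇)/dt = (-0.036095086−0.296143540)/0.014369 = -23.121903
  sinθ=-0.168917, cosθ=0.985630
  F = (M+m)·ẍ + m·l·cosθ·θ̈ − m·l·sinθ·θ̇² = 10.664470 + -1.543744 − -0.001003 = 9.121730
step 1→2:
  ẍ = (ẋ'−ẋ)/dt = (0.700244818−0.689574871)/0.014369 = 0.742567
  θ̈ = (θ̇'−θ̇)/dt = (-0.096410376−-0.036095086)/0.014369 = -4.197598
  sinθ=-0.164721, cosθ=0.986340
  F = (M+m)·ẍ + m·l·cosθ·θ̈ − m·l·sinθ·θ̇² = 0.692055 + -0.280456 − -0.000015 = 0.411613
step 2→3:
  ẍ = (ẋ'−ẋ)/dt = (0.690170358−0.700244818)/0.014369 = -0.701125
  θ̈ = (θ̇'−θ̇)/dt = (-0.120282473−-0.096410376)/0.014369 = -1.661361
  sinθ=-0.165233, cosθ=0.986255
  F = (M+m)·ẍ + m·l·cosθ·θ̈ − m·l·sinθ·θ̇² = -0.653431 + -0.110992 − -0.000104 = -0.764319
step 3→4:
  ẍ = (ẋ'−ẋ)/dt = (0.928840490−0.690170358)/0.014369 = 16.610072
  θ̈ = (θ̇'−θ̇)/dt = (-0.582914224−-0.120282473)/0.014369 = -32.196517
  sinθ=-0.166599, cosθ=0.986025
  F = (M+m)·ẍ + m·l·cosθ·θ̈ − m·l·sinθ·θ̇² = 15.480189 + -2.150474 − -0.000163 = 13.329878
step 4→5:
  ẍ = (ẋ'−ẋ)/dt = (0.818624312−0.928840490)/0.014369 = -7.670414
  θ̈ = (θ̇'−θ̇)/dt = (-0.431121655−-0.582914224)/0.014369 = 10.563892
  sinθ=-0.168303, cosθ=0.985735
  F = (M+m)·ẍ + m·l·cosθ·θ̈ − m·l·sinθ·θ̇² = -7.148642 + 0.705378 − -0.003874 = -6.439390
step 5→6:
  ẍ = (ẋ'−ẋ)/dt = (0.669658350−0.818624312)/0.014369 = -10.367177
  θ̈ = (θ̇'−θ̇)/dt = (-0.213516157−-0.431121655)/0.014369 = 15.144095
  sinθ=-0.176553, cosθ=0.984291
  F = (M+m)·ẍ + m·l·cosθ·θ̈ − m·l·sinθ·θ̇² = -9.661960 + 1.009728 − -0.002223 = -8.650009
step 6→7:
  ẍ = (ẋ'−ẋ)/dt = (0.662775403−0.669658350)/0.014369 = -0.479014
  θ̈ = (θ̇'−θ̇)/dt = (-0.247440242−-0.213516157)/0.014369 = -2.360922
  sinθ=-0.182647, cosθ=0.983179
  F = (M+m)·ẍ + m·l·cosθ·θ̈ − m·l·sinθ·θ̇² = -0.446429 + -0.157236 − -0.000564 = -0.603101
step 7→8:
  ẍ = (ẋ'−ẋ)/dt = (0.705624416−0.662775403)/0.014369 = 2.982046
  θ̈ = (θ̇'−θ̇)/dt = (-0.369480212−-0.247440242)/0.014369 = -8.493282
  sinθ=-0.185663, cosθ=0.982614
  F = (M+m)·ẍ + m·l·cosθ·θ̈ − m·l·sinθ·θ̇² = 2.779195 + -0.565322 − -0.000770 = 2.214643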